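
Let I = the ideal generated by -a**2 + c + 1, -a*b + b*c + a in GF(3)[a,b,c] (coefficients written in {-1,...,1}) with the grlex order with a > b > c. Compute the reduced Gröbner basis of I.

G = {b*c**2 + a*c - b*c - b + c + 1, a**2 - c - 1, a*b - b*c - a}

f_1 = -a**2 + c + 1, LT = a**2.
f_2 = -a*b + b*c + a, LT = a*b.

S(f_1,f_2): lcm = a**2*b. S = a*b*c + a**2 - b*c - b.
  leading term a*b*c: subtract (-c)·f_2 from a*b*c + a**2 - b*c - b → b*c**2 + a**2 + a*c - b*c - b
  leading term b*c**2: no divisor's leading term divides it; move b*c**2 to the remainder.
  leading term a**2: subtract (-1)·f_1 from a**2 + a*c - b*c - b → a*c - b*c - b + c + 1
  leading term a*c: no divisor's leading term divides it; move a*c to the remainder.
  leading term b*c: no divisor's leading term divides it; move -b*c to the remainder.
  leading term b: no divisor's leading term divides it; move -b to the remainder.
  leading term c: no divisor's leading term divides it; move c to the remainder.
  leading term 1: no divisor's leading term divides it; move 1 to the remainder.
  remainder b*c**2 + a*c - b*c - b + c + 1 ≠ 0; add g_3 = b*c**2 + a*c - b*c - b + c + 1 to the basis.

The other S-polynomials (S(f_1,g_3), S(f_2,g_3)) all reduce to 0 modulo the current basis, so we have a Gröbner basis.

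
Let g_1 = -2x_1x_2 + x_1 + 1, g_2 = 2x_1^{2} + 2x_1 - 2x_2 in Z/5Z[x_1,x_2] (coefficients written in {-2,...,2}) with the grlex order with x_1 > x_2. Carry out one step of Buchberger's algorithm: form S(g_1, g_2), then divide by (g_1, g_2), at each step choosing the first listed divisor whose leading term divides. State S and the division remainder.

S(g_1, g_2) = 2x_1^{2} - x_1x_2 + x_2^{2} + 2x_1; remainder on division = x_2^{2} + 2x_1 + 2x_2 + 2.

lcm(LM(g_1), LM(g_2)) = x_1^{2}x_2.
S = (lcm/LT(g_1))·g_1 − (lcm/LT(g_2))·g_2 = 2x_1^{2} - x_1x_2 + x_2^{2} + 2x_1.
Reduce S modulo (g_1, g_2) in that order:
  leading term x_1^{2}: subtract (1)·g_2 from 2x_1^{2} - x_1x_2 + x_2^{2} + 2x_1 → -x_1x_2 + x_2^{2} + 2x_2
  leading term x_1x_2: subtract (-2)·g_1 from -x_1x_2 + x_2^{2} + 2x_2 → x_2^{2} + 2x_1 + 2x_2 + 2
  leading term x_2^{2}: no divisor's leading term divides it; move x_2^{2} to the remainder.
  leading term x_1: no divisor's leading term divides it; move 2x_1 to the remainder.
  leading term x_2: no divisor's leading term divides it; move 2x_2 to the remainder.
  leading term 1: no divisor's leading term divides it; move 2 to the remainder.
The remainder x_2^{2} + 2x_1 + 2x_2 + 2 is nonzero, so it would be added as the next basis element.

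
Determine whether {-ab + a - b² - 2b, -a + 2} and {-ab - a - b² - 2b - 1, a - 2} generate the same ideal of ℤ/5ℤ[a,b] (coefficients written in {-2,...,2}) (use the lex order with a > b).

Yes, the ideals are equal.

Equality of ideals is decidable: compute both reduced Gröbner bases (unique for the ordering) and check whether they agree.
Buchberger on the first generating set:
f_1 = -ab + a - b² - 2b, LT = ab.
f_2 = -a + 2, LT = a.

S(f_1,f_2): lcm = ab. S = -a + b² - b.
  leading term a: subtract (1)·f_2 from -a + b² - b → b² - b - 2
  leading term b²: no divisor's leading term divides it; move b² to the remainder.
  leading term b: no divisor's leading term divides it; move -b to the remainder.
  leading term 1: no divisor's leading term divides it; move -2 to the remainder.
  remainder b² - b - 2 ≠ 0; add g_3 = b² - b - 2 to the basis.

The other S-polynomials (S(f_1,g_3), S(f_2,g_3)) all reduce to 0 modulo the current basis, so we have a Gröbner basis.
Inter-reduce: drop elements whose leading term is divisible by another's, tail-reduce, and make monic.
Reduced Gröbner basis: {a - 2, b² - b - 2}.

Buchberger on the second generating set:
h_1 = -ab - a - b² - 2b - 1, LT = ab.
h_2 = a - 2, LT = a.

S(h_1,h_2): lcm = ab. S = a + b² - b + 1.
  leading term a: subtract (1)·h_2 from a + b² - b + 1 → b² - b - 2
  leading term b²: no divisor's leading term divides it; move b² to the remainder.
  leading term b: no divisor's leading term divides it; move -b to the remainder.
  leading term 1: no divisor's leading term divides it; move -2 to the remainder.
  remainder b² - b - 2 ≠ 0; add k_3 = b² - b - 2 to the basis.

The other S-polynomials (S(h_1,k_3), S(h_2,k_3)) all reduce to 0 modulo the current basis, so we have a Gröbner basis.
Inter-reduce: drop elements whose leading term is divisible by another's, tail-reduce, and make monic.
Reduced Gröbner basis: {a - 2, b² - b - 2}.

These coincide, so the ideals are equal.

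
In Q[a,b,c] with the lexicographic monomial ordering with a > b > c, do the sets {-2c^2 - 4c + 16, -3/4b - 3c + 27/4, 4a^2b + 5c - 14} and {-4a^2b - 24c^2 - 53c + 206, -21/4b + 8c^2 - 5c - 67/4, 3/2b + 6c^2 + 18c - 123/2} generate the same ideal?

Two ideals are equal iff their reduced Gröbner bases coincide (the reduced basis is unique for a fixed ordering).
Buchberger on the first generating set:
f_1 = -2c^2 - 4c + 16, LT = c^2.
f_2 = -3/4b - 3c + 27/4, LT = b.
f_3 = 4a^2b + 5c - 14, LT = a^2b.

S(f_2,f_3): lcm = a^2b. S = 4a^2c - 9a^2 - 5/4c + 7/2.
  leading term a^2c: no divisor's leading term divides it; move 4a^2c to the remainder.
  leading term a^2: no divisor's leading term divides it; move -9a^2 to the remainder.
  leading term c: no divisor's leading term divides it; move -5/4c to the remainder.
  leading term 1: no divisor's leading term divides it; move 7/2 to the remainder.
  remainder 4a^2c - 9a^2 - 5/4c + 7/2 ≠ 0; add g_4 = 4a^2c - 9a^2 - 5/4c + 7/2 to the basis.

S(f_1,g_4): lcm = a^2c^2. S = 17/4a^2c - 8a^2 + 5/16c^2 - 7/8c.
  leading term a^2c: subtract (17/16)·g_4 from 17/4a^2c - 8a^2 + 5/16c^2 - 7/8c → 25/16a^2 + 5/16c^2 + 29/64c - 119/32
  leading term a^2: no divisor's leading term divides it; move 25/16a^2 to the remainder.
  leading term c^2: subtract (-5/32)·f_1 from 5/16c^2 + 29/64c - 119/32 → -11/64c - 39/32
  leading term c: no divisor's leading term divides it; move -11/64c to the remainder.
  leading term 1: no divisor's leading term divides it; move -39/32 to the remainder.
  remainder 25/16a^2 - 11/64c - 39/32 ≠ 0; add g_5 = 25/16a^2 - 11/64c - 39/32 to the basis.

The other S-polynomials (S(f_1,f_2), S(f_1,f_3), S(f_2,g_4), S(f_3,g_4), S(f_1,g_5), S(f_2,g_5), S(f_3,g_5), S(g_4,g_5)) all reduce to 0 modulo the current basis, so we have a Gröbner basis.
Inter-reduce: drop elements whose leading term is divisible by another's, tail-reduce, and make monic.
Reduced Gröbner basis: {a^2 - 11/100c - 39/50, b + 4c - 9, c^2 + 2c - 8}.

Buchberger on the second generating set:
h_1 = -4a^2b - 24c^2 - 53c + 206, LT = a^2b.
h_2 = -21/4b + 8c^2 - 5c - 67/4, LT = b.
h_3 = 3/2b + 6c^2 + 18c - 123/2, LT = b.

S(h_1,h_2): lcm = a^2b. S = 32/21a^2c^2 - 20/21a^2c - 67/21a^2 + 6c^2 + 53/4c - 103/2.
  leading term a^2c^2: no divisor's leading term divides it; move 32/21a^2c^2 to the remainder.
  leading term a^2c: no divisor's leading term divides it; move -20/21a^2c to the remainder.
  leading term a^2: no divisor's leading term divides it; move -67/21a^2 to the remainder.
  leading term c^2: no divisor's leading term divides it; move 6c^2 to the remainder.
  leading term c: no divisor's leading term divides it; move 53/4c to the remainder.
  leading term 1: no divisor's leading term divides it; move -103/2 to the remainder.
  remainder 32/21a^2c^2 - 20/21a^2c - 67/21a^2 + 6c^2 + 53/4c - 103/2 ≠ 0; add k_4 = 32/21a^2c^2 - 20/21a^2c - 67/21a^2 + 6c^2 + 53/4c - 103/2 to the basis.

S(h_1,h_3): lcm = a^2b. S = -4a^2c^2 - 12a^2c + 41a^2 + 6c^2 + 53/4c - 103/2.
  leading term a^2c^2: subtract (-21/8)·k_4 from -4a^2c^2 - 12a^2c + 41a^2 + 6c^2 + 53/4c - 103/2 → -29/2a^2c + 261/8a^2 + 87/4c^2 + 1537/32c - 2987/16
  leading term a^2c: no divisor's leading term divides it; move -29/2a^2c to the remainder.
  leading term a^2: no divisor's leading term divides it; move 261/8a^2 to the remainder.
  leading term c^2: no divisor's leading term divides it; move 87/4c^2 to the remainder.
  leading term c: no divisor's leading term divides it; move 1537/32c to the remainder.
  leading term 1: no divisor's leading term divides it; move -2987/16 to the remainder.
  remainder -29/2a^2c + 261/8a^2 + 87/4c^2 + 1537/32c - 2987/16 ≠ 0; add k_5 = -29/2a^2c + 261/8a^2 + 87/4c^2 + 1537/32c - 2987/16 to the basis.

S(h_2,h_3): lcm = b. S = -116/21c^2 - 232/21c + 928/21.
  leading term c^2: no divisor's leading term divides it; move -116/21c^2 to the remainder.
  leading term c: no divisor's leading term divides it; move -232/21c to the remainder.
  leading term 1: no divisor's leading term divides it; move 928/21 to the remainder.
  remainder -116/21c^2 - 232/21c + 928/21 ≠ 0; add k_6 = -116/21c^2 - 232/21c + 928/21 to the basis.

S(k_4,k_5): lcm = a^2c^2. S = 13/8a^2c - 67/32a^2 + 3/2c^3 + 29/4c^2 - 535/128c - 2163/64.
  leading term a^2c: subtract (-13/116)·k_5 from 13/8a^2c - 67/32a^2 + 3/2c^3 + 29/4c^2 - 535/128c - 2163/64 → 25/16a^2 + 3/2c^3 + 155/16c^2 + 77/64c - 1751/32
  leading term a^2: no divisor's leading term divides it; move 25/16a^2 to the remainder.
  leading term c^3: subtract (-63/232c)·k_6 from 3/2c^3 + 155/16c^2 + 77/64c - 1751/32 → 107/16c^2 + 845/64c - 1751/32
  leading term c^2: subtract (-2247/1856)·k_6 from 107/16c^2 + 845/64c - 1751/32 → -11/64c - 39/32
  leading term c: no divisor's leading term divides it; move -11/64c to the remainder.
  leading term 1: no divisor's leading term divides it; move -39/32 to the remainder.
  remainder 25/16a^2 - 11/64c - 39/32 ≠ 0; add k_7 = 25/16a^2 - 11/64c - 39/32 to the basis.

The other S-polynomials (S(h_1,k_4), S(h_2,k_4), S(h_3,k_4), S(h_1,k_5), S(h_2,k_5), S(h_3,k_5), S(h_1,k_6), S(h_2,k_6), S(h_3,k_6), S(k_4,k_6), S(k_5,k_6), S(h_1,k_7), S(h_2,k_7), S(h_3,k_7), S(k_4,k_7), S(k_5,k_7), S(k_6,k_7)) all reduce to 0 modulo the current basis, so we have a Gröbner basis.
Inter-reduce: drop elements whose leading term is divisible by another's, tail-reduce, and make monic.
Reduced Gröbner basis: {a^2 - 11/100c - 39/50, b + 4c - 9, c^2 + 2c - 8}.

These coincide, so the ideals are equal.
The choice of monomial ordering does not affect the verdict — as long as both bases are computed under the same ordering, their equality decides ideal equality.

Yes, the ideals are equal.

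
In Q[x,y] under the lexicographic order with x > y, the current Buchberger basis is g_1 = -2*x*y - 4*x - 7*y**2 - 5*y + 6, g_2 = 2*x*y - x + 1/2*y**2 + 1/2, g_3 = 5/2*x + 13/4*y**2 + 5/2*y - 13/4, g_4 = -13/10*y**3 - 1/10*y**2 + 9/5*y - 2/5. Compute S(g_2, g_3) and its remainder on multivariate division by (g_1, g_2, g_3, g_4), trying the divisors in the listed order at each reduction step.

lcm(LM(g_2), LM(g_3)) = x*y.
S = (lcm/LT(g_2))·g_2 − (lcm/LT(g_3))·g_3 = -1/2*x - 13/10*y**3 - 3/4*y**2 + 13/10*y + 1/4.
Reduce S modulo (g_1, g_2, g_3, g_4) in that order:
  leading term x: subtract (-1/5)·g_3 from -1/2*x - 13/10*y**3 - 3/4*y**2 + 13/10*y + 1/4 → -13/10*y**3 - 1/10*y**2 + 9/5*y - 2/5
  leading term y**3: subtract (1)·g_4 from -13/10*y**3 - 1/10*y**2 + 9/5*y - 2/5 → 0
The remainder is 0, so this S-polynomial contributes no new basis element.

S(g_2, g_3) = -1/2*x - 13/10*y**3 - 3/4*y**2 + 13/10*y + 1/4; remainder on division = 0.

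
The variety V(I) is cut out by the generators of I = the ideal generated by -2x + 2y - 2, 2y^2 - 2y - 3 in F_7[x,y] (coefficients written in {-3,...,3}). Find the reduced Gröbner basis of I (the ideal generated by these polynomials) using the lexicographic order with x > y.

G = {x - y + 1, y^2 - y + 2}

The reduced Gröbner basis is the canonical form of the ideal for this ordering.

f_1 = -2x + 2y - 2, LT = x.
f_2 = 2y^2 - 2y - 3, LT = y^2.

The S-polynomials (S(f_1,f_2)) all reduce to 0 modulo the current basis, so we have a Gröbner basis.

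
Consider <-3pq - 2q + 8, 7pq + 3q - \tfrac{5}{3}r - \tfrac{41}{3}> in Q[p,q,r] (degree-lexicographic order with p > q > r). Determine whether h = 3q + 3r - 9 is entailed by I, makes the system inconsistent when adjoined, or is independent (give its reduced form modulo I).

3q + 3r - 9 lies in I (it reduces to 0).

First compute the reduced Gröbner basis of I by Buchberger's algorithm.
f_1 = -3pq - 2q + 8, LT = pq.
f_2 = 7pq + 3q - \tfrac{5}{3}r - \tfrac{41}{3}, LT = pq.

S(f_1,f_2): lcm = pq. S = \tfrac{5}{21}q + \tfrac{5}{21}r - \tfrac{5}{7}.
  leading term q: no divisor's leading term divides it; move \tfrac{5}{21}q to the remainder.
  leading term r: no divisor's leading term divides it; move \tfrac{5}{21}r to the remainder.
  leading term 1: no divisor's leading term divides it; move -\tfrac{5}{7} to the remainder.
  remainder \tfrac{5}{21}q + \tfrac{5}{21}r - \tfrac{5}{7} ≠ 0; add k_3 = \tfrac{5}{21}q + \tfrac{5}{21}r - \tfrac{5}{7} to the basis.

S(f_1,k_3): lcm = pq. S = -pr + 3p + \tfrac{2}{3}q - \tfrac{8}{3}.
  leading term pr: no divisor's leading term divides it; move -pr to the remainder.
  leading term p: no divisor's leading term divides it; move 3p to the remainder.
  leading term q: subtract (\tfrac{14}{5})·k_3 from \tfrac{2}{3}q - \tfrac{8}{3} → -\tfrac{2}{3}r - \tfrac{2}{3}
  leading term r: no divisor's leading term divides it; move -\tfrac{2}{3}r to the remainder.
  leading term 1: no divisor's leading term divides it; move -\tfrac{2}{3} to the remainder.
  remainder -pr + 3p - \tfrac{2}{3}r - \tfrac{2}{3} ≠ 0; add k_4 = -pr + 3p - \tfrac{2}{3}r - \tfrac{2}{3} to the basis.

The other S-polynomials (S(f_2,k_3), S(f_1,k_4), S(f_2,k_4), S(k_3,k_4)) all reduce to 0 modulo the current basis, so we have a Gröbner basis.
Inter-reduce: drop elements whose leading term is divisible by another's, tail-reduce, and make monic.
Reduced Gröbner basis: {pr - 3p + \tfrac{2}{3}r + \tfrac{2}{3}, q + r - 3}.
Label its elements g_1 = pr - 3p + \tfrac{2}{3}r + \tfrac{2}{3}, g_2 = q + r - 3.

Reduce h = 3q + 3r - 9 modulo G:
  leading term q: subtract (3)·g_2 from 3q + 3r - 9 → 0
  normal form = 0.
Since the normal form is 0, h ∈ I.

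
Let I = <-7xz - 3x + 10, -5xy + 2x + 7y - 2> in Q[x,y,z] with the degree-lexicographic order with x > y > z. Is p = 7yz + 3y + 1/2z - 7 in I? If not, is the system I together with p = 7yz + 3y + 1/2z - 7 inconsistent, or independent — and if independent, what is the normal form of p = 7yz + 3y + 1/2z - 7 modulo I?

7yz + 3y + 1/2z - 7 is independent of I; its normal form modulo I is 50/7y + 5/2z - 9.

First compute the reduced Gröbner basis of I by Buchberger's algorithm.
f_1 = -7xz - 3x + 10, LT = xz.
f_2 = -5xy + 2x + 7y - 2, LT = xy.

S(f_1,f_2): lcm = xyz. S = 3/7xy + 2/5xz + 7/5yz - 10/7y - 2/5z.
  leading term xy: subtract (-3/35)·f_2 from 3/7xy + 2/5xz + 7/5yz - 10/7y - 2/5z → 2/5xz + 7/5yz + 6/35x - 29/35y - 2/5z - 6/35
  leading term xz: subtract (-2/35)·f_1 from 2/5xz + 7/5yz + 6/35x - 29/35y - 2/5z - 6/35 → 7/5yz - 29/35y - 2/5z + 2/5
  leading term yz: no divisor's leading term divides it; move 7/5yz to the remainder.
  leading term y: no divisor's leading term divides it; move -29/35y to the remainder.
  leading term z: no divisor's leading term divides it; move -2/5z to the remainder.
  leading term 1: no divisor's leading term divides it; move 2/5 to the remainder.
  remainder 7/5yz - 29/35y - 2/5z + 2/5 ≠ 0; add h_3 = 7/5yz - 29/35y - 2/5z + 2/5 to the basis.

S(f_1,h_3): lcm = xyz. S = 50/49xy + 2/7xz - 2/7x - 10/7y.
  leading term xy: subtract (-10/49)·f_2 from 50/49xy + 2/7xz - 2/7x - 10/7y → 2/7xz + 6/49x - 20/49
  leading term xz: subtract (-2/49)·f_1 from 2/7xz + 6/49x - 20/49 → 0
  remainder 0.

S(f_2,h_3): lcm = xyz. S = 29/49xy - 4/35xz - 7/5yz - 2/7x + 2/5z.
  leading term xy: subtract (-29/245)·f_2 from 29/49xy - 4/35xz - 7/5yz - 2/7x + 2/5z → -4/35xz - 7/5yz - 12/245x + 29/35y + 2/5z - 58/245
  leading term xz: subtract (4/245)·f_1 from -4/35xz - 7/5yz - 12/245x + 29/35y + 2/5z - 58/245 → -7/5yz + 29/35y + 2/5z - 2/5
  leading term yz: subtract (-1)·h_3 from -7/5yz + 29/35y + 2/5z - 2/5 → 0
  remainder 0.

Every S-polynomial of the final basis reduces to 0, so we have a Gröbner basis.
Inter-reduce: drop elements whose leading term is divisible by another's, tail-reduce, and make monic.
Reduced Gröbner basis: {xy - 2/5x - 7/5y + 2/5, xz + 3/7x - 10/7, yz - 29/49y - 2/7z + 2/7}.
Label its elements g_1 = xy - 2/5x - 7/5y + 2/5, g_2 = xz + 3/7x - 10/7, g_3 = yz - 29/49y - 2/7z + 2/7.

Reduce p = 7yz + 3y + 1/2z - 7 modulo G:
  leading term yz: subtract (7)·g_3 from 7yz + 3y + 1/2z - 7 → 50/7y + 5/2z - 9
  leading term y: no divisor's leading term divides it; move 50/7y to the remainder.
  leading term z: no divisor's leading term divides it; move 5/2z to the remainder.
  leading term 1: no divisor's leading term divides it; move -9 to the remainder.
  normal form = 50/7y + 5/2z - 9.
The normal form is nonzero, so p ∉ I. Since p minus its normal form lies in I, I + (p) = I + (r) where r = 50/7y + 5/2z - 9; decide whether this ideal is the whole ring.
Run Buchberger on G together with r (pairs among the g_i already reduce to 0 since G is a Gröbner basis):
g_1 = xy - 2/5x - 7/5y + 2/5, LT = xy.
g_2 = xz + 3/7x - 10/7, LT = xz.
g_3 = yz - 29/49y - 2/7z + 2/7, LT = yz.
r = 50/7y + 5/2z - 9, LT = y.

S(g_1,g_2): lcm = xyz. S = -3/7xy - 2/5xz - 7/5yz + 10/7y + 2/5z.
  leading term xy: subtract (-3/7)·g_1 from -3/7xy - 2/5xz - 7/5yz + 10/7y + 2/5z → -2/5xz - 7/5yz - 6/35x + 29/35y + 2/5z + 6/35
  leading term xz: subtract (-2/5)·g_2 from -2/5xz - 7/5yz - 6/35x + 29/35y + 2/5z + 6/35 → -7/5yz + 29/35y + 2/5z - 2/5
  leading term yz: subtract (-7/5)·g_3 from -7/5yz + 29/35y + 2/5z - 2/5 → 0
  remainder 0.

S(g_1,g_3): lcm = xyz. S = 29/49xy - 4/35xz - 7/5yz - 2/7x + 2/5z.
  leading term xy: subtract (29/49)·g_1 from 29/49xy - 4/35xz - 7/5yz - 2/7x + 2/5z → -4/35xz - 7/5yz - 12/245x + 29/35y + 2/5z - 58/245
  leading term xz: subtract (-4/35)·g_2 from -4/35xz - 7/5yz - 12/245x + 29/35y + 2/5z - 58/245 → -7/5yz + 29/35y + 2/5z - 2/5
  leading term yz: subtract (-7/5)·g_3 from -7/5yz + 29/35y + 2/5z - 2/5 → 0
  remainder 0.

S(g_1,r): lcm = xy. S = -7/20xz + 43/50x - 7/5y + 2/5.
  leading term xz: subtract (-7/20)·g_2 from -7/20xz + 43/50x - 7/5y + 2/5 → 101/100x - 7/5y - 1/10
  leading term x: no divisor's leading term divides it; move 101/100x to the remainder.
  leading term y: subtract (-49/250)·r from -7/5y - 1/10 → 49/100z - 233/125
  leading term z: no divisor's leading term divides it; move 49/100z to the remainder.
  leading term 1: no divisor's leading term divides it; move -233/125 to the remainder.
  remainder 101/100x + 49/100z - 233/125 ≠ 0; add m_5 = 101/100x + 49/100z - 233/125 to the basis.

S(g_2,g_3): lcm = xyz. S = 50/49xy + 2/7xz - 2/7x - 10/7y.
  leading term xy: subtract (50/49)·g_1 from 50/49xy + 2/7xz - 2/7x - 10/7y → 2/7xz + 6/49x - 20/49
  leading term xz: subtract (2/7)·g_2 from 2/7xz + 6/49x - 20/49 → 0
  remainder 0.

S(g_2,r): leading monomials are coprime, so the S-polynomial reduces to 0 (Buchberger's first criterion).
S(g_3,r): lcm = yz. S = -7/20z^2 - 29/49y + 341/350z + 2/7.
  leading term z^2: no divisor's leading term divides it; move -7/20z^2 to the remainder.
  leading term y: subtract (-29/350)·r from -29/49y + 341/350z + 2/7 → 827/700z - 23/50
  leading term z: no divisor's leading term divides it; move 827/700z to the remainder.
  leading term 1: no divisor's leading term divides it; move -23/50 to the remainder.
  remainder -7/20z^2 + 827/700z - 23/50 ≠ 0; add m_6 = -7/20z^2 + 827/700z - 23/50 to the basis.

S(g_1,m_5): lcm = xy. S = -49/101yz - 2/5x + 45/101y + 2/5.
  leading term yz: subtract (-49/101)·g_3 from -49/101yz - 2/5x + 45/101y + 2/5 → -2/5x + 16/101y - 14/101z + 272/505
  leading term x: subtract (-40/101)·m_5 from -2/5x + 16/101y - 14/101z + 272/505 → 16/101y + 28/505z - 504/2525
  leading term y: subtract (56/2525)·r from 16/101y + 28/505z - 504/2525 → 0
  remainder 0.

S(g_2,m_5): lcm = xz. S = -49/101z^2 + 3/7x + 932/505z - 10/7.
  leading term z^2: subtract (140/101)·m_6 from -49/101z^2 + 3/7x + 932/505z - 10/7 → 3/7x + 21/101z - 2796/3535
  leading term x: subtract (300/707)·m_5 from 3/7x + 21/101z - 2796/3535 → 0
  remainder 0.

S(g_3,m_5): leading monomials are coprime, so the S-polynomial reduces to 0 (Buchberger's first criterion).
S(r,m_5): leading monomials are coprime, so the S-polynomial reduces to 0 (Buchberger's first criterion).
S(g_1,m_6): leading monomials are coprime, so the S-polynomial reduces to 0 (Buchberger's first criterion).
S(g_2,m_6): lcm = xz^2. S = 932/245xz - 46/35x - 10/7z.
  leading term xz: subtract (932/245)·g_2 from 932/245xz - 46/35x - 10/7z → -1010/343x - 10/7z + 1864/343
  leading term x: subtract (-1000/343)·m_5 from -1010/343x - 10/7z + 1864/343 → 0
  remainder 0.

S(g_3,m_6): lcm = yz^2. S = 682/245yz - 2/7z^2 - 46/35y + 2/7z.
  leading term yz: subtract (682/245)·g_3 from 682/245yz - 2/7z^2 - 46/35y + 2/7z → -2/7z^2 + 800/2401y + 1854/1715z - 1364/1715
  leading term z^2: subtract (40/49)·m_6 from -2/7z^2 + 800/2401y + 1854/1715z - 1364/1715 → 800/2401y + 40/343z - 144/343
  leading term y: subtract (16/343)·r from 800/2401y + 40/343z - 144/343 → 0
  remainder 0.

S(r,m_6): leading monomials are coprime, so the S-polynomial reduces to 0 (Buchberger's first criterion).
S(m_5,m_6): leading monomials are coprime, so the S-polynomial reduces to 0 (Buchberger's first criterion).
Every S-polynomial of the final basis reduces to 0, so we have a Gröbner basis.
Inter-reduce: drop elements whose leading term is divisible by another's, tail-reduce, and make monic.
Reduced Gröbner basis: {z^2 - 827/245z + 46/35, x + 49/101z - 932/505, y + 7/20z - 63/50}.
The reduced Gröbner basis of I + (p) is {z^2 - 827/245z + 46/35, x + 49/101z - 932/505, y + 7/20z - 63/50} ≠ {1}, a proper ideal, so the enlarged system stays consistent: p is independent of I, with normal form 50/7y + 5/2z - 9.

Ideal membership is decidable via reduction modulo a Gröbner basis.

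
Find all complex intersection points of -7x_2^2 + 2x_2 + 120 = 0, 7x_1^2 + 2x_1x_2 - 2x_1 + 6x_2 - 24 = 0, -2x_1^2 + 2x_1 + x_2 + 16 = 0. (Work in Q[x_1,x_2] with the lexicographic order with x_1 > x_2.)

Compute a lex Gröbner basis by Buchberger's algorithm.
f_1 = -7x_2^2 + 2x_2 + 120, LT = x_2^2.
f_2 = 7x_1^2 + 2x_1x_2 - 2x_1 + 6x_2 - 24, LT = x_1^2.
f_3 = -2x_1^2 + 2x_1 + x_2 + 16, LT = x_1^2.

S(f_2,f_3): lcm = x_1^2. S = 2/7x_1x_2 + 5/7x_1 + 19/14x_2 + 32/7.
  leading term x_1x_2: no divisor's leading term divides it; move 2/7x_1x_2 to the remainder.
  leading term x_1: no divisor's leading term divides it; move 5/7x_1 to the remainder.
  leading term x_2: no divisor's leading term divides it; move 19/14x_2 to the remainder.
  leading term 1: no divisor's leading term divides it; move 32/7 to the remainder.
  remainder 2/7x_1x_2 + 5/7x_1 + 19/14x_2 + 32/7 ≠ 0; add h_4 = 2/7x_1x_2 + 5/7x_1 + 19/14x_2 + 32/7 to the basis.

S(f_1,h_4): lcm = x_1x_2^2. S = -39/14x_1x_2 - 120/7x_1 - 19/4x_2^2 - 16x_2.
  leading term x_1x_2: subtract (-39/4)·h_4 from -39/14x_1x_2 - 120/7x_1 - 19/4x_2^2 - 16x_2 → -285/28x_1 - 19/4x_2^2 - 155/56x_2 + 312/7
  leading term x_1: no divisor's leading term divides it; move -285/28x_1 to the remainder.
  leading term x_2^2: subtract (19/28)·f_1 from -19/4x_2^2 - 155/56x_2 + 312/7 → -33/8x_2 - 258/7
  leading term x_2: no divisor's leading term divides it; move -33/8x_2 to the remainder.
  leading term 1: no divisor's leading term divides it; move -258/7 to the remainder.
  remainder -285/28x_1 - 33/8x_2 - 258/7 ≠ 0; add h_5 = -285/28x_1 - 33/8x_2 - 258/7 to the basis.

S(f_2,h_4): lcm = x_1^2x_2. S = -5/2x_1^2 + 2/7x_1x_2^2 - 141/28x_1x_2 - 16x_1 + 6/7x_2^2 - 24/7x_2.
  leading term x_1^2: subtract (-5/14)·f_2 from -5/2x_1^2 + 2/7x_1x_2^2 - 141/28x_1x_2 - 16x_1 + 6/7x_2^2 - 24/7x_2 → 2/7x_1x_2^2 - 121/28x_1x_2 - 117/7x_1 + 6/7x_2^2 - 9/7x_2 - 60/7
  leading term x_1x_2^2: subtract (-2/49x_1)·f_1 from 2/7x_1x_2^2 - 121/28x_1x_2 - 117/7x_1 + 6/7x_2^2 - 9/7x_2 - 60/7 → -831/196x_1x_2 - 579/49x_1 + 6/7x_2^2 - 9/7x_2 - 60/7
  leading term x_1x_2: subtract (-831/56)·h_4 from -831/196x_1x_2 - 579/49x_1 + 6/7x_2^2 - 9/7x_2 - 60/7 → -477/392x_1 + 6/7x_2^2 + 14781/784x_2 + 2904/49
  leading term x_1: subtract (159/1330)·h_5 from -477/392x_1 + 6/7x_2^2 + 14781/784x_2 + 2904/49 → 6/7x_2^2 + 360231/18620x_2 + 296391/4655
  leading term x_2^2: subtract (-6/49)·f_1 from 6/7x_2^2 + 360231/18620x_2 + 296391/4655 → 52113/2660x_2 + 52113/665
  leading term x_2: no divisor's leading term divides it; move 52113/2660x_2 to the remainder.
  leading term 1: no divisor's leading term divides it; move 52113/665 to the remainder.
  remainder 52113/2660x_2 + 52113/665 ≠ 0; add h_6 = 52113/2660x_2 + 52113/665 to the basis.

The other S-polynomials (S(f_1,f_2), S(f_1,f_3), S(f_3,h_4), S(f_1,h_5), S(f_2,h_5), S(f_3,h_5), S(h_4,h_5), S(f_1,h_6), S(f_2,h_6), S(f_3,h_6), S(h_4,h_6), S(h_5,h_6)) all reduce to 0 modulo the current basis, so we have a Gröbner basis.
Inter-reduce: drop elements whose leading term is divisible by another's, tail-reduce, and make monic.
Reduced Gröbner basis: {x_1 + 2, x_2 + 4}.

Since the basis is lex-ordered, x_2 + 4 is univariate in x_2. Its roots are {-4}. Back-substituting each root into the other basis elements fixes the other coordinates.
  x_2 = -4: the earlier basis element becomes x_1 + 2 = 0, giving x_1 = -2 — point (-2, -4).
Zero-dimensionality of the ideal guarantees finitely many solutions over ℂ.

{(-2, -4)}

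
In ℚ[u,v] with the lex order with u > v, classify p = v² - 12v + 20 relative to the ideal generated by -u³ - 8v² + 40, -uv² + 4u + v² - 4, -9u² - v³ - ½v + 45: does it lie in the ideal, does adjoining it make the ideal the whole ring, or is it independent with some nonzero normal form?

First compute the reduced Gröbner basis of I by Buchberger's algorithm.
f_1 = -u³ - 8v² + 40, LT = u³.
f_2 = -uv² + 4u + v² - 4, LT = uv².
f_3 = -9u² - v³ - ½v + 45, LT = u².

S(f_1,f_2): lcm = u³v². S = 4u³ + u²v² - 4u² + 8v⁴ - 40v².
  leading term u³: subtract (-4)·f_1 from 4u³ + u²v² - 4u² + 8v⁴ - 40v² → u²v² - 4u² + 8v⁴ - 72v² + 160
  leading term u²v²: subtract (-u)·f_2 from u²v² - 4u² + 8v⁴ - 72v² + 160 → uv² - 4u + 8v⁴ - 72v² + 160
  leading term uv²: subtract (-1)·f_2 from uv² - 4u + 8v⁴ - 72v² + 160 → 8v⁴ - 71v² + 156
  leading term v⁴: no divisor's leading term divides it; move 8v⁴ to the remainder.
  leading term v²: no divisor's leading term divides it; move -71v² to the remainder.
  leading term 1: no divisor's leading term divides it; move 156 to the remainder.
  remainder 8v⁴ - 71v² + 156 ≠ 0; add h_4 = 8v⁴ - 71v² + 156 to the basis.

S(f_1,f_3): lcm = u³. S = -1/9uv³ - 1/18uv + 5u + 8v² - 40.
  leading term uv³: subtract (1/9v)·f_2 from -1/9uv³ - 1/18uv + 5u + 8v² - 40 → -½uv + 5u - 1/9v³ + 8v² + 4/9v - 40
  leading term uv: no divisor's leading term divides it; move -½uv to the remainder.
  leading term u: no divisor's leading term divides it; move 5u to the remainder.
  leading term v³: no divisor's leading term divides it; move -1/9v³ to the remainder.
  leading term v²: no divisor's leading term divides it; move 8v² to the remainder.
  leading term v: no divisor's leading term divides it; move 4/9v to the remainder.
  leading term 1: no divisor's leading term divides it; move -40 to the remainder.
  remainder -½uv + 5u - 1/9v³ + 8v² + 4/9v - 40 ≠ 0; add h_5 = -½uv + 5u - 1/9v³ + 8v² + 4/9v - 40 to the basis.

S(f_2,f_3): lcm = u²v². S = -4u² - uv² + 4u - 1/9v⁵ - 1/18v³ + 5v².
  leading term u²: subtract (4/9)·f_3 from -4u² - uv² + 4u - 1/9v⁵ - 1/18v³ + 5v² → -uv² + 4u - 1/9v⁵ + 7/18v³ + 5v² + 2/9v - 20
  leading term uv²: subtract (1)·f_2 from -uv² + 4u - 1/9v⁵ + 7/18v³ + 5v² + 2/9v - 20 → -1/9v⁵ + 7/18v³ + 4v² + 2/9v - 16
  leading term v⁵: subtract (-1/72v)·h_4 from -1/9v⁵ + 7/18v³ + 4v² + 2/9v - 16 → -43/72v³ + 4v² + 43/18v - 16
  leading term v³: no divisor's leading term divides it; move -43/72v³ to the remainder.
  leading term v²: no divisor's leading term divides it; move 4v² to the remainder.
  leading term v: no divisor's leading term divides it; move 43/18v to the remainder.
  leading term 1: no divisor's leading term divides it; move -16 to the remainder.
  remainder -43/72v³ + 4v² + 43/18v - 16 ≠ 0; add h_6 = -43/72v³ + 4v² + 43/18v - 16 to the basis.

S(f_2,h_5): lcm = uv². S = 10uv - 4u - 2/9v⁴ + 16v³ - 1/9v² - 80v + 4.
  leading term uv: subtract (-20)·h_5 from 10uv - 4u - 2/9v⁴ + 16v³ - 1/9v² - 80v + 4 → 96u - 2/9v⁴ + 124/9v³ + 1439/9v² - 640/9v - 796
  leading term u: no divisor's leading term divides it; move 96u to the remainder.
  leading term v⁴: subtract (-1/36)·h_4 from -2/9v⁴ + 124/9v³ + 1439/9v² - 640/9v - 796 → 124/9v³ + 1895/12v² - 640/9v - 2375/3
  leading term v³: subtract (-992/43)·h_6 from 124/9v³ + 1895/12v² - 640/9v - 2375/3 → 129101/516v² - 16v - 149741/129
  leading term v²: no divisor's leading term divides it; move 129101/516v² to the remainder.
  leading term v: no divisor's leading term divides it; move -16v to the remainder.
  leading term 1: no divisor's leading term divides it; move -149741/129 to the remainder.
  remainder 96u + 129101/516v² - 16v - 149741/129 ≠ 0; add h_7 = 96u + 129101/516v² - 16v - 149741/129 to the basis.

S(f_3,h_5): lcm = u²v. S = 10u² - 2/9uv³ + 16uv² + 8/9uv - 80u + 1/9v⁴ + 1/18v² - 5v.
  leading term u²: subtract (-10/9)·f_3 from 10u² - 2/9uv³ + 16uv² + 8/9uv - 80u + 1/9v⁴ + 1/18v² - 5v → -2/9uv³ + 16uv² + 8/9uv - 80u + 1/9v⁴ - 10/9v³ + 1/18v² - 50/9v + 50
  leading term uv³: subtract (2/9v)·f_2 from -2/9uv³ + 16uv² + 8/9uv - 80u + 1/9v⁴ - 10/9v³ + 1/18v² - 50/9v + 50 → 16uv² - 80u + 1/9v⁴ - 4/3v³ + 1/18v² - 14/3v + 50
  leading term uv²: subtract (-16)·f_2 from 16uv² - 80u + 1/9v⁴ - 4/3v³ + 1/18v² - 14/3v + 50 → -16u + 1/9v⁴ - 4/3v³ + 289/18v² - 14/3v - 14
  leading term u: subtract (-⅙)·h_7 from -16u + 1/9v⁴ - 4/3v³ + 289/18v² - 14/3v - 14 → 1/9v⁴ - 4/3v³ + 59603/1032v² - 22/3v - 160577/774
  leading term v⁴: subtract (1/72)·h_4 from 1/9v⁴ - 4/3v³ + 59603/1032v² - 22/3v - 160577/774 → -4/3v³ + 90931/1548v² - 22/3v - 81127/387
  leading term v³: subtract (96/43)·h_6 from -4/3v³ + 90931/1548v² - 22/3v - 81127/387 → 77107/1548v² - 38/3v - 67303/387
  leading term v²: no divisor's leading term divides it; move 77107/1548v² to the remainder.
  leading term v: no divisor's leading term divides it; move -38/3v to the remainder.
  leading term 1: no divisor's leading term divides it; move -67303/387 to the remainder.
  remainder 77107/1548v² - 38/3v - 67303/387 ≠ 0; add h_8 = 77107/1548v² - 38/3v - 67303/387 to the basis.

S(h_4,h_5): lcm = uv⁴. S = 10uv³ - 71/8uv² + 39/2u - 2/9v⁶ + 16v⁵ + 8/9v⁴ - 80v³.
  leading term uv³: subtract (-10v)·f_2 from 10uv³ - 71/8uv² + 39/2u - 2/9v⁶ + 16v⁵ + 8/9v⁴ - 80v³ → -71/8uv² + 40uv + 39/2u - 2/9v⁶ + 16v⁵ + 8/9v⁴ - 70v³ - 40v
  leading term uv²: subtract (71/8)·f_2 from -71/8uv² + 40uv + 39/2u - 2/9v⁶ + 16v⁵ + 8/9v⁴ - 70v³ - 40v → 40uv - 16u - 2/9v⁶ + 16v⁵ + 8/9v⁴ - 70v³ - 71/8v² - 40v + 71/2
  leading term uv: subtract (-80)·h_5 from 40uv - 16u - 2/9v⁶ + 16v⁵ + 8/9v⁴ - 70v³ - 71/8v² - 40v + 71/2 → 384u - 2/9v⁶ + 16v⁵ + 8/9v⁴ - 710/9v³ + 5049/8v² - 40/9v - 6329/2
  leading term u: subtract (4)·h_7 from 384u - 2/9v⁶ + 16v⁵ + 8/9v⁴ - 710/9v³ + 5049/8v² - 40/9v - 6329/2 → -2/9v⁶ + 16v⁵ + 8/9v⁴ - 710/9v³ - 381487/1032v² + 536/9v + 381487/258
  leading term v⁶: subtract (-1/36v²)·h_4 from -2/9v⁶ + 16v⁵ + 8/9v⁴ - 710/9v³ - 381487/1032v² + 536/9v + 381487/258 → 16v⁵ - 13/12v⁴ - 710/9v³ - 377015/1032v² + 536/9v + 381487/258
  leading term v⁵: subtract (2v)·h_4 from 16v⁵ - 13/12v⁴ - 710/9v³ - 377015/1032v² + 536/9v + 381487/258 → -13/12v⁴ + 568/9v³ - 377015/1032v² - 2272/9v + 381487/258
  leading term v⁴: subtract (-13/96)·h_4 from -13/12v⁴ + 568/9v³ - 377015/1032v² - 2272/9v + 381487/258 → 568/9v³ - 1547749/4128v² - 2272/9v + 1547749/1032
  leading term v³: subtract (-4544/43)·h_6 from 568/9v³ - 1547749/4128v² - 2272/9v + 1547749/1032 → 197147/4128v² - 197147/1032
  leading term v²: subtract (591441/616856)·h_8 from 197147/4128v² - 197147/1032 → 3745793/308428v - 3745793/154214
  leading term v: no divisor's leading term divides it; move 3745793/308428v to the remainder.
  leading term 1: no divisor's leading term divides it; move -3745793/154214 to the remainder.
  remainder 3745793/308428v - 3745793/154214 ≠ 0; add h_9 = 3745793/308428v - 3745793/154214 to the basis.

The other S-polynomials (S(f_1,h_4), S(f_2,h_4), S(f_3,h_4), S(f_1,h_5), S(f_1,h_6), S(f_2,h_6), S(f_3,h_6), S(h_4,h_6), S(h_5,h_6), S(f_1,h_7), S(f_2,h_7), S(f_3,h_7), S(h_4,h_7), S(h_5,h_7), S(h_6,h_7), S(f_1,h_8), S(f_2,h_8), S(f_3,h_8), S(h_4,h_8), S(h_5,h_8), S(h_6,h_8), S(h_7,h_8), S(f_1,h_9), S(f_2,h_9), S(f_3,h_9), S(h_4,h_9), S(h_5,h_9), S(h_6,h_9), S(h_7,h_9), S(h_8,h_9)) all reduce to 0 modulo the current basis, so we have a Gröbner basis.
Inter-reduce: drop elements whose leading term is divisible by another's, tail-reduce, and make monic.
Reduced Gröbner basis: {u - 2, v - 2}.
Label its elements g_1 = u - 2, g_2 = v - 2.

Reduce p = v² - 12v + 20 modulo G:
  leading term v²: subtract (v)·g_2 from v² - 12v + 20 → -10v + 20
  leading term v: subtract (-10)·g_2 from -10v + 20 → 0
  normal form = 0.
Since the normal form is 0, p ∈ I.

v² - 12v + 20 lies in I (it reduces to 0).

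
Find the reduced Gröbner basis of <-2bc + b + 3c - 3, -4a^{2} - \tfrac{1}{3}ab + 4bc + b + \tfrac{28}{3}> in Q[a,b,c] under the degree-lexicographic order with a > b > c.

G = {a^{2} + \tfrac{1}{12}ab - \tfrac{3}{4}b - \tfrac{3}{2}c - \tfrac{5}{6}, bc - \tfrac{1}{2}b - \tfrac{3}{2}c + \tfrac{3}{2}}

f_1 = -2bc + b + 3c - 3, LT = bc.
f_2 = -4a^{2} - \tfrac{1}{3}ab + 4bc + b + \tfrac{28}{3}, LT = a^{2}.

The S-polynomials (S(f_1,f_2)) all reduce to 0 modulo the current basis, so we have a Gröbner basis.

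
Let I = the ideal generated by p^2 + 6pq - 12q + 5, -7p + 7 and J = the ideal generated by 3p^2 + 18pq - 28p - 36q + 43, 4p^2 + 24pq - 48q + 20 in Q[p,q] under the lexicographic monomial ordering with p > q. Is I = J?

Yes, the ideals are equal.

Two ideals are equal iff their reduced Gröbner bases coincide (the reduced basis is unique for a fixed ordering).
Buchberger on the first generating set:
f_1 = p^2 + 6pq - 12q + 5, LT = p^2.
f_2 = -7p + 7, LT = p.

S(f_1,f_2): lcm = p^2. S = 6pq + p - 12q + 5.
  leading term pq: subtract (-6/7q)·f_2 from 6pq + p - 12q + 5 → p - 6q + 5
  leading term p: subtract (-1/7)·f_2 from p - 6q + 5 → -6q + 6
  leading term q: no divisor's leading term divides it; move -6q to the remainder.
  leading term 1: no divisor's leading term divides it; move 6 to the remainder.
  remainder -6q + 6 ≠ 0; add g_3 = -6q + 6 to the basis.

S(f_1,g_3): leading monomials are coprime, so the S-polynomial reduces to 0 (Buchberger's first criterion).
S(f_2,g_3): leading monomials are coprime, so the S-polynomial reduces to 0 (Buchberger's first criterion).
Every S-polynomial of the final basis reduces to 0, so we have a Gröbner basis.
Inter-reduce: drop elements whose leading term is divisible by another's, tail-reduce, and make monic.
Reduced Gröbner basis: {p - 1, q - 1}.

Buchberger on the second generating set:
h_1 = 3p^2 + 18pq - 28p - 36q + 43, LT = p^2.
h_2 = 4p^2 + 24pq - 48q + 20, LT = p^2.

S(h_1,h_2): lcm = p^2. S = -28/3p + 28/3.
  leading term p: no divisor's leading term divides it; move -28/3p to the remainder.
  leading term 1: no divisor's leading term divides it; move 28/3 to the remainder.
  remainder -28/3p + 28/3 ≠ 0; add k_3 = -28/3p + 28/3 to the basis.

S(h_1,k_3): lcm = p^2. S = 6pq - 25/3p - 12q + 43/3.
  leading term pq: subtract (-9/14q)·k_3 from 6pq - 25/3p - 12q + 43/3 → -25/3p - 6q + 43/3
  leading term p: subtract (25/28)·k_3 from -25/3p - 6q + 43/3 → -6q + 6
  leading term q: no divisor's leading term divides it; move -6q to the remainder.
  leading term 1: no divisor's leading term divides it; move 6 to the remainder.
  remainder -6q + 6 ≠ 0; add k_4 = -6q + 6 to the basis.

S(h_2,k_3): lcm = p^2. S = 6pq + p - 12q + 5.
  leading term pq: subtract (-9/14q)·k_3 from 6pq + p - 12q + 5 → p - 6q + 5
  leading term p: subtract (-3/28)·k_3 from p - 6q + 5 → -6q + 6
  leading term q: subtract (1)·k_4 from -6q + 6 → 0
  remainder 0.

S(h_1,k_4): leading monomials are coprime, so the S-polynomial reduces to 0 (Buchberger's first criterion).
S(h_2,k_4): leading monomials are coprime, so the S-polynomial reduces to 0 (Buchberger's first criterion).
S(k_3,k_4): leading monomials are coprime, so the S-polynomial reduces to 0 (Buchberger's first criterion).
Every S-polynomial of the final basis reduces to 0, so we have a Gröbner basis.
Inter-reduce: drop elements whose leading term is divisible by another's, tail-reduce, and make monic.
Reduced Gröbner basis: {p - 1, q - 1}.

The two bases agree; hence the ideals are identical.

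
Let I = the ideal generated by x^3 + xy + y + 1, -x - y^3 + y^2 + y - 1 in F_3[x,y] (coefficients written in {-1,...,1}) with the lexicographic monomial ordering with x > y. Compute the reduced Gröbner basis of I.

Buchberger's algorithm terminates because the ascending chain of leading-term ideals stabilizes.

f_1 = x^3 + xy + y + 1, LT = x^3.
f_2 = -x - y^3 + y^2 + y - 1, LT = x.

S(f_1,f_2): lcm = x^3. S = -x^2y^3 + x^2y^2 + x^2y - x^2 + xy + y + 1.
  reduce S modulo (f_1, f_2):
  remainder -y^9 + y^6 - y^4 - y^3 + y^2 ≠ 0; add g_3 = -y^9 + y^6 - y^4 - y^3 + y^2 to the basis.

The other S-polynomials (S(f_1,g_3), S(f_2,g_3)) all reduce to 0 modulo the current basis, so we have a Gröbner basis.
Inter-reduce: drop elements whose leading term is divisible by another's, tail-reduce, and make monic.

G = {x + y^3 - y^2 - y + 1, y^9 - y^6 + y^4 + y^3 - y^2}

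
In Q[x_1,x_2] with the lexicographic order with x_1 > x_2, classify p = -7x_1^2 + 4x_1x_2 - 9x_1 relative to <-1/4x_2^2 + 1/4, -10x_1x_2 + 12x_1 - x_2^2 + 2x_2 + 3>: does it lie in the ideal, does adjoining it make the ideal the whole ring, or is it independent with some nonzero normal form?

First compute the reduced Gröbner basis of I by Buchberger's algorithm.
f_1 = -1/4x_2^2 + 1/4, LT = x_2^2.
f_2 = -10x_1x_2 + 12x_1 - x_2^2 + 2x_2 + 3, LT = x_1x_2.

S(f_1,f_2): lcm = x_1x_2^2. S = 6/5x_1x_2 - x_1 - 1/10x_2^3 + 1/5x_2^2 + 3/10x_2.
  reduce S modulo (f_1, f_2):
  remainder 11/25x_1 + 11/25x_2 + 11/25 ≠ 0; add h_3 = 11/25x_1 + 11/25x_2 + 11/25 to the basis.

The other S-polynomials (S(f_1,h_3), S(f_2,h_3)) all reduce to 0 modulo the current basis, so we have a Gröbner basis.
Inter-reduce: drop elements whose leading term is divisible by another's, tail-reduce, and make monic.
Reduced Gröbner basis: {x_1 + x_2 + 1, x_2^2 - 1}.
Label its elements g_1 = x_1 + x_2 + 1, g_2 = x_2^2 - 1.

Reduce p = -7x_1^2 + 4x_1x_2 - 9x_1 modulo G:
  leading term x_1^2: subtract (-7x_1)·g_1 from -7x_1^2 + 4x_1x_2 - 9x_1 → 11x_1x_2 - 2x_1
  leading term x_1x_2: subtract (11x_2)·g_1 from 11x_1x_2 - 2x_1 → -2x_1 - 11x_2^2 - 11x_2
  leading term x_1: subtract (-2)·g_1 from -2x_1 - 11x_2^2 - 11x_2 → -11x_2^2 - 9x_2 + 2
  leading term x_2^2: subtract (-11)·g_2 from -11x_2^2 - 9x_2 + 2 → -9x_2 - 9
  leading term x_2: no divisor's leading term divides it; move -9x_2 to the remainder.
  leading term 1: no divisor's leading term divides it; move -9 to the remainder.
  normal form = -9x_2 - 9.
The normal form is nonzero, so p ∉ I. Since p minus its normal form lies in I, I + (p) = I + (r) where r = -9x_2 - 9; decide whether this ideal is the whole ring.
Run Buchberger on G together with r (pairs among the g_i already reduce to 0 since G is a Gröbner basis):
g_1 = x_1 + x_2 + 1, LT = x_1.
g_2 = x_2^2 - 1, LT = x_2^2.
r = -9x_2 - 9, LT = x_2.

The S-polynomials (S(g_1,g_2), S(g_1,r), S(g_2,r)) all reduce to 0 modulo the current basis, so we have a Gröbner basis.
Inter-reduce: drop elements whose leading term is divisible by another's, tail-reduce, and make monic.
Reduced Gröbner basis: {x_1, x_2 + 1}.
The reduced Gröbner basis of I + (p) is {x_1, x_2 + 1} ≠ {1}, a proper ideal, so the enlarged system stays consistent: p is independent of I, with normal form -9x_2 - 9.

-7x_1^2 + 4x_1x_2 - 9x_1 is independent of I; its normal form modulo I is -9x_2 - 9.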